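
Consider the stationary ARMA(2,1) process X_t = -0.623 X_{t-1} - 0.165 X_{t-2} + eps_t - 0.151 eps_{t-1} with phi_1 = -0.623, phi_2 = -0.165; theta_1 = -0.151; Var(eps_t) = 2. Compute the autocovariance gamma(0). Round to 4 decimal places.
\gamma(0) = 3.4101

Multiply the model equation by X_{t-k} and take expectations. With theta_0 = psi_0 = 1 and psi_j the MA(infinity) weights, this gives
  gamma(k) - sum_i phi_i gamma(k-i) = c_k,
  c_k = sigma^2 * sum_{j=k..q} theta_j psi_{j-k}   (c_k = 0 for k > q),
using gamma(-m) = gamma(m).
psi-weights needed (psi_j = theta_j + sum_i phi_i psi_{j-i}):
  psi_1 = theta_1 + phi_1 = -0.151 + (-0.623) = -0.774
Right-hand sides:
  c_0 = sigma^2 (1 + theta_1 psi_1) = 2 * (1 + (-0.151)(-0.774)) = 2 * 1.116874 = 2.233748
  c_1 = sigma^2 theta_1 = 2 * (-0.151) = -0.302
  c_2 = 0
Equations for k = 0, 1, 2 (AR order 2, c_2 = 0):
  (E0) gamma(0) = phi_1 gamma(1) + phi_2 gamma(2) + c_0
  (E1) gamma(1) = phi_1 gamma(0) + phi_2 gamma(1) + c_1
  (E2) gamma(2) = phi_1 gamma(1) + phi_2 gamma(0)
From (E1): gamma(1) = A gamma(0) + B with
  A = phi_1 / (1 - phi_2) = -0.623 / 1.165 = -0.534764,   B = c_1 / (1 - phi_2) = -0.302 / 1.165 = -0.259227.
Insert (E2) into (E0): gamma(0) (1 - phi_2^2) = phi_1 (1 + phi_2) gamma(1) + c_0.
  phi_1 (1 + phi_2) = (-0.623)(0.835) = -0.520205,   1 - phi_2^2 = 0.972775.
Replace gamma(1) by A gamma(0) + B and collect gamma(0):
  gamma(0) [0.972775 - (-0.520205)(-0.534764)] = (-0.520205)(-0.259227) + 2.233748
  gamma(0) * 0.694588 = 2.368599
  gamma(0) = 2.368599 / 0.694588 = 3.410078.
Therefore gamma(0) = 3.4101 (to 4 decimal places).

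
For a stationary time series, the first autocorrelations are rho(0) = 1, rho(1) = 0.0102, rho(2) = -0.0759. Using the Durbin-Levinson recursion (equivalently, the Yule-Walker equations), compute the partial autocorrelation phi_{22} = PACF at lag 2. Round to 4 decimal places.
\phi_{22} = -0.0760

The PACF at lag k is phi_{kk}, the last component of the solution
to the Yule-Walker system G_k phi = r_k where
  (G_k)_{ij} = rho(|i - j|), (r_k)_i = rho(i), i,j = 1..k.
Equivalently, Durbin-Levinson gives phi_{kk} iteratively:
  phi_{11} = rho(1)
  phi_{kk} = [rho(k) - sum_{j=1..k-1} phi_{k-1,j} rho(k-j)]
            / [1 - sum_{j=1..k-1} phi_{k-1,j} rho(j)],
  phi_{k,j} = phi_{k-1,j} - phi_{kk} phi_{k-1,k-j},  j = 1..k-1.
Step k = 1:
  phi_11 = rho(1) = 0.0102.
Step k = 2:
  phi_22 = [rho(2) - phi_11 rho(1)] / [1 - phi_11 rho(1)] = [-0.0759 - (0.0102)(0.0102)] / [1 - (0.0102)(0.0102)]
         = -0.07600404 / 0.99989596 = -0.076.
Therefore phi_{22} = -0.0760.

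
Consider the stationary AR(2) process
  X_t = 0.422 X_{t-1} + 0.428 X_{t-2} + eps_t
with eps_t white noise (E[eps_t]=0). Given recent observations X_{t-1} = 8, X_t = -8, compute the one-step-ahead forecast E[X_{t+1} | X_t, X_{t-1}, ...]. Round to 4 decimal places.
E[X_{t+1} \mid \mathcal F_t] = 0.0480

For an AR(p) model X_t = c + sum_i phi_i X_{t-i} + eps_t, the
one-step-ahead conditional mean is
  E[X_{t+1} | X_t, ...] = c + sum_i phi_i X_{t+1-i}.
Substitute known values:
  E[X_{t+1} | ...] = (0.422) * (-8) + (0.428) * (8)
                   = 0.0480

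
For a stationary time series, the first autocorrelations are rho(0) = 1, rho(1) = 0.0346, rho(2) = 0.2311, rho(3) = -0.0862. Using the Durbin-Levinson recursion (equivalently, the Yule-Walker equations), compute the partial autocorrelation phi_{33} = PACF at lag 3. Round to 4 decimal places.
\phi_{33} = -0.1061

The PACF at lag k is phi_{kk}, the last component of the solution
to the Yule-Walker system G_k phi = r_k where
  (G_k)_{ij} = rho(|i - j|), (r_k)_i = rho(i), i,j = 1..k.
Equivalently, Durbin-Levinson gives phi_{kk} iteratively:
  phi_{11} = rho(1)
  phi_{kk} = [rho(k) - sum_{j=1..k-1} phi_{k-1,j} rho(k-j)]
            / [1 - sum_{j=1..k-1} phi_{k-1,j} rho(j)],
  phi_{k,j} = phi_{k-1,j} - phi_{kk} phi_{k-1,k-j},  j = 1..k-1.
Step k = 1:
  phi_11 = rho(1) = 0.0346.
Step k = 2:
  phi_22 = [rho(2) - phi_11 rho(1)] / [1 - phi_11 rho(1)] = [0.2311 - (0.0346)(0.0346)] / [1 - (0.0346)(0.0346)]
         = 0.22990284 / 0.99880284 = 0.230178.
  Update: phi_21 = phi_11 - phi_22 phi_11 = 0.0346 - (0.230178)(0.0346) = 0.026636.
Step k = 3:
  phi_33 = [rho(3) - phi_21 rho(2) - phi_22 rho(1)] / [1 - phi_21 rho(1) - phi_22 rho(2)]
    numerator   = -0.0862 - (0.026636)(0.2311) - (0.230178)(0.0346) = -0.10031971
    denominator = 1 - (0.026636)(0.0346) - (0.230178)(0.2311) = 0.94588417
  phi_33 = -0.10031971 / 0.94588417 = -0.1061.
Therefore phi_{33} = -0.1061.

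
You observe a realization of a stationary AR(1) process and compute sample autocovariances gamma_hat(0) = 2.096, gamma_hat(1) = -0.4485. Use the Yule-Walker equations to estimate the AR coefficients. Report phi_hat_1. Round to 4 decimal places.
\hat\phi_{1} = -0.2140

The Yule-Walker equations for an AR(p) process read, in matrix form,
  Gamma_p phi = r_p,   with   (Gamma_p)_{ij} = gamma(|i - j|),
                       (r_p)_i = gamma(i),   i,j = 1..p.
Substitute the sample gammas (Toeplitz matrix and right-hand side of size 1):
  Gamma_p = [[2.096]]
  r_p     = [-0.4485]
With p = 1 this is the single equation gamma(0) phi_1 = gamma(1):
  phi_hat_1 = gamma(1) / gamma(0) = -0.4485 / 2.096 = -0.2140.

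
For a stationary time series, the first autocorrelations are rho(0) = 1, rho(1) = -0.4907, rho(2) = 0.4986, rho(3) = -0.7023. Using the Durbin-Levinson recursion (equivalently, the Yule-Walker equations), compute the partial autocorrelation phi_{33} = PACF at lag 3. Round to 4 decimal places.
\phi_{33} = -0.5570

The PACF at lag k is phi_{kk}, the last component of the solution
to the Yule-Walker system G_k phi = r_k where
  (G_k)_{ij} = rho(|i - j|), (r_k)_i = rho(i), i,j = 1..k.
Equivalently, Durbin-Levinson gives phi_{kk} iteratively:
  phi_{11} = rho(1)
  phi_{kk} = [rho(k) - sum_{j=1..k-1} phi_{k-1,j} rho(k-j)]
            / [1 - sum_{j=1..k-1} phi_{k-1,j} rho(j)],
  phi_{k,j} = phi_{k-1,j} - phi_{kk} phi_{k-1,k-j},  j = 1..k-1.
Step k = 1:
  phi_11 = rho(1) = -0.4907.
Step k = 2:
  phi_22 = [rho(2) - phi_11 rho(1)] / [1 - phi_11 rho(1)] = [0.4986 - (-0.4907)(-0.4907)] / [1 - (-0.4907)(-0.4907)]
         = 0.25781351 / 0.75921351 = 0.33958.
  Update: phi_21 = phi_11 - phi_22 phi_11 = -0.4907 - (0.33958)(-0.4907) = -0.324068.
Step k = 3:
  phi_33 = [rho(3) - phi_21 rho(2) - phi_22 rho(1)] / [1 - phi_21 rho(1) - phi_22 rho(2)]
    numerator   = -0.7023 - (-0.324068)(0.4986) - (0.33958)(-0.4907) = -0.37408781
    denominator = 1 - (-0.324068)(-0.4907) - (0.33958)(0.4986) = 0.67166527
  phi_33 = -0.37408781 / 0.67166527 = -0.557.
Therefore phi_{33} = -0.5570.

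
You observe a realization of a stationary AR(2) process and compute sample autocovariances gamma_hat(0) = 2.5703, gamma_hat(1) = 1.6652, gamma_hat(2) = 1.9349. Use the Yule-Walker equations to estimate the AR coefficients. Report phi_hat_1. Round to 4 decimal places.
\hat\phi_{1} = 0.2760

The Yule-Walker equations for an AR(p) process read, in matrix form,
  Gamma_p phi = r_p,   with   (Gamma_p)_{ij} = gamma(|i - j|),
                       (r_p)_i = gamma(i),   i,j = 1..p.
Substitute the sample gammas (Toeplitz matrix and right-hand side of size 2):
  Gamma_p = [[2.5703, 1.6652], [1.6652, 2.5703]]
  r_p     = [1.6652, 1.9349]
Written out:
  2.5703 phi_1 + 1.6652 phi_2 = 1.6652
  1.6652 phi_1 + 2.5703 phi_2 = 1.9349
Solve by Cramer's rule:
  det = gamma(0)^2 - gamma(1)^2 = (2.5703)^2 - (1.6652)^2 = 6.60644209 - 2.77289104 = 3.83355105
  phi_hat_1 = [gamma(1) gamma(0) - gamma(1) gamma(2)] / det = [(1.6652)(2.5703) - (1.6652)(1.9349)] / 3.83355105 = 1.05806808 / 3.83355105 = 0.276
  phi_hat_2 = [gamma(0) gamma(2) - gamma(1)^2] / det = [(2.5703)(1.9349) - (1.6652)^2] / 3.83355105 = 2.20038243 / 3.83355105 = 0.574
So phi_hat = [0.2760, 0.5740].
Therefore phi_hat_1 = 0.2760.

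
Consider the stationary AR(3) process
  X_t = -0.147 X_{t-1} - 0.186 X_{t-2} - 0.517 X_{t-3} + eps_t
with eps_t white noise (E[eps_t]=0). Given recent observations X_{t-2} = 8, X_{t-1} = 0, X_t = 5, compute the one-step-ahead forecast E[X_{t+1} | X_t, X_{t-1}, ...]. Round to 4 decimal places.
E[X_{t+1} \mid \mathcal F_t] = -4.8710

For an AR(p) model X_t = c + sum_i phi_i X_{t-i} + eps_t, the
one-step-ahead conditional mean is
  E[X_{t+1} | X_t, ...] = c + sum_i phi_i X_{t+1-i}.
Substitute known values:
  E[X_{t+1} | ...] = (-0.147) * (5) + (-0.186) * (0) + (-0.517) * (8)
                   = -4.8710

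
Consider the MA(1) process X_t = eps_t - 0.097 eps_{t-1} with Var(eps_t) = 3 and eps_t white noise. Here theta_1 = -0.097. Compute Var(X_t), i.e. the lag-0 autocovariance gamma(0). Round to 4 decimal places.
\gamma(0) = 3.0282

For an MA(q) process X_t = eps_t + sum_i theta_i eps_{t-i} with
Var(eps_t) = sigma^2, the variance is
  gamma(0) = sigma^2 * (1 + sum_i theta_i^2).
  sum_i theta_i^2 = (-0.097)^2 = 0.009409.
  gamma(0) = 3 * (1 + 0.009409) = 3 * 1.009409 = 3.028227, which rounds to 3.0282.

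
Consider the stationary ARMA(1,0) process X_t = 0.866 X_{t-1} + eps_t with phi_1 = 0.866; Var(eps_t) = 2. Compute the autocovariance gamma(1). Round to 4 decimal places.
\gamma(1) = 6.9268

Multiply the model equation by X_{t-k} and take expectations. With theta_0 = psi_0 = 1 and psi_j the MA(infinity) weights, this gives
  gamma(k) - sum_i phi_i gamma(k-i) = c_k,
  c_k = sigma^2 * sum_{j=k..q} theta_j psi_{j-k}   (c_k = 0 for k > q),
using gamma(-m) = gamma(m).
Pure AR (q = 0): c_0 = sigma^2 = 2, c_k = 0 for k >= 1.
Equations for k = 0 and k = 1 (AR order 1):
  gamma(0) = phi_1 gamma(1) + c_0
  gamma(1) = phi_1 gamma(0) + c_1
Substituting the second into the first: gamma(0) (1 - phi_1^2) = c_0 + phi_1 c_1, so
  gamma(0) = c_0 / (1 - phi_1^2) = 2 / (1 - (0.866)^2) = 2 / 0.250044 = 7.998592.
  gamma(1) = phi_1 gamma(0) = (0.866)(7.998592) = 6.926781.
Therefore gamma(1) = 6.9268 (to 4 decimal places).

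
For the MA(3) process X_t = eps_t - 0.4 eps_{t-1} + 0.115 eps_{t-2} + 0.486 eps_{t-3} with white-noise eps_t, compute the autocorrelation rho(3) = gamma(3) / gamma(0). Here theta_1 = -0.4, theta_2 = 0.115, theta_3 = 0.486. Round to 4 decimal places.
\rho(3) = 0.3448

For an MA(q) process with theta_0 = 1, the autocovariance is
  gamma(k) = sigma^2 * sum_{i=0..q-k} theta_i * theta_{i+k},
and rho(k) = gamma(k) / gamma(0). Sigma^2 cancels.
  numerator   = (1)*(0.486) = 0.486.
  denominator = (1)^2 + (-0.4)^2 + (0.115)^2 + (0.486)^2 = 1.409421.
  rho(3) = 0.486 / 1.409421 = 0.3448.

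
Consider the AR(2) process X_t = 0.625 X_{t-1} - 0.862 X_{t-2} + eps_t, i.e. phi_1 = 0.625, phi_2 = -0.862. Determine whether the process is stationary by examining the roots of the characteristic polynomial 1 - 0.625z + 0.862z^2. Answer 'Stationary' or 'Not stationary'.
\text{Stationary}

The AR(p) characteristic polynomial is P(z) = 1 - 0.625z + 0.862z^2.
Stationarity requires all roots to lie outside the unit circle, i.e. |z| > 1 for every root.
Set 1 + (-0.625) z + (0.862) z^2 = 0, i.e. a z^2 + b z + c = 0 with a = 0.862, b = -0.625, c = 1.
Discriminant D = b^2 - 4ac = (-0.625)^2 - 4*(0.862)*1 = 0.390625 - (3.448) = -3.057375.
D < 0, so the roots are the complex-conjugate pair z = (-b +/- i sqrt(-D)) / (2a) = 0.3625 +/- 1.0142i.
For a conjugate pair |z|^2 = z * conj(z) = (product of roots) = c/a = 1/(0.862) = 1.160093, so |z| = sqrt(1.160093) = 1.0771 for both roots.
Moduli of all roots: 1.0771, 1.0771.
All moduli strictly greater than 1? Yes.
Verdict: Stationary.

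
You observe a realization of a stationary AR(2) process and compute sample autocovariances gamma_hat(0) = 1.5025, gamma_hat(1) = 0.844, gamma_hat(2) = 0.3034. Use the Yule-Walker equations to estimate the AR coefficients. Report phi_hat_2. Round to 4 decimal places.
\hat\phi_{2} = -0.1660

The Yule-Walker equations for an AR(p) process read, in matrix form,
  Gamma_p phi = r_p,   with   (Gamma_p)_{ij} = gamma(|i - j|),
                       (r_p)_i = gamma(i),   i,j = 1..p.
Substitute the sample gammas (Toeplitz matrix and right-hand side of size 2):
  Gamma_p = [[1.5025, 0.844], [0.844, 1.5025]]
  r_p     = [0.844, 0.3034]
Written out:
  1.5025 phi_1 + 0.844 phi_2 = 0.844
  0.844 phi_1 + 1.5025 phi_2 = 0.3034
Solve by Cramer's rule:
  det = gamma(0)^2 - gamma(1)^2 = (1.5025)^2 - (0.844)^2 = 2.25750625 - 0.712336 = 1.54517025
  phi_hat_1 = [gamma(1) gamma(0) - gamma(1) gamma(2)] / det = [(0.844)(1.5025) - (0.844)(0.3034)] / 1.54517025 = 1.0120404 / 1.54517025 = 0.655
  phi_hat_2 = [gamma(0) gamma(2) - gamma(1)^2] / det = [(1.5025)(0.3034) - (0.844)^2] / 1.54517025 = -0.2564775 / 1.54517025 = -0.166
So phi_hat = [0.6550, -0.1660].
Therefore phi_hat_2 = -0.1660.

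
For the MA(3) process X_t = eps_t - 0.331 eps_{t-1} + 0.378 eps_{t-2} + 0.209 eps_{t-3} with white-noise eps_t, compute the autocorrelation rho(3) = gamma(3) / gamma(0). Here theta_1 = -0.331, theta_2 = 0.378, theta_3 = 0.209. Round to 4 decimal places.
\rho(3) = 0.1612

For an MA(q) process with theta_0 = 1, the autocovariance is
  gamma(k) = sigma^2 * sum_{i=0..q-k} theta_i * theta_{i+k},
and rho(k) = gamma(k) / gamma(0). Sigma^2 cancels.
  numerator   = (1)*(0.209) = 0.209.
  denominator = (1)^2 + (-0.331)^2 + (0.378)^2 + (0.209)^2 = 1.296126.
  rho(3) = 0.209 / 1.296126 = 0.1612.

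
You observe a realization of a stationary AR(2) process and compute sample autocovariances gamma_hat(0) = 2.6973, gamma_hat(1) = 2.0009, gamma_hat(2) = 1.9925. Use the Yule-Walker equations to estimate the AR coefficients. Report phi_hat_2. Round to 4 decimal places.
\hat\phi_{2} = 0.4190

The Yule-Walker equations for an AR(p) process read, in matrix form,
  Gamma_p phi = r_p,   with   (Gamma_p)_{ij} = gamma(|i - j|),
                       (r_p)_i = gamma(i),   i,j = 1..p.
Substitute the sample gammas (Toeplitz matrix and right-hand side of size 2):
  Gamma_p = [[2.6973, 2.0009], [2.0009, 2.6973]]
  r_p     = [2.0009, 1.9925]
Written out:
  2.6973 phi_1 + 2.0009 phi_2 = 2.0009
  2.0009 phi_1 + 2.6973 phi_2 = 1.9925
Solve by Cramer's rule:
  det = gamma(0)^2 - gamma(1)^2 = (2.6973)^2 - (2.0009)^2 = 7.27542729 - 4.00360081 = 3.27182648
  phi_hat_1 = [gamma(1) gamma(0) - gamma(1) gamma(2)] / det = [(2.0009)(2.6973) - (2.0009)(1.9925)] / 3.27182648 = 1.41023432 / 3.27182648 = 0.431
  phi_hat_2 = [gamma(0) gamma(2) - gamma(1)^2] / det = [(2.6973)(1.9925) - (2.0009)^2] / 3.27182648 = 1.37076944 / 3.27182648 = 0.419
So phi_hat = [0.4310, 0.4190].
Therefore phi_hat_2 = 0.4190.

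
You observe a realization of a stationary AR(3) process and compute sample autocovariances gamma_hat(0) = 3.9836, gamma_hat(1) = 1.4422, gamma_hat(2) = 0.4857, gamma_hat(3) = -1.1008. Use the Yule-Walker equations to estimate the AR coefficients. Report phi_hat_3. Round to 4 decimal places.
\hat\phi_{3} = -0.3650

The Yule-Walker equations for an AR(p) process read, in matrix form,
  Gamma_p phi = r_p,   with   (Gamma_p)_{ij} = gamma(|i - j|),
                       (r_p)_i = gamma(i),   i,j = 1..p.
Substitute the sample gammas (Toeplitz matrix and right-hand side of size 3):
  Gamma_p = [[3.9836, 1.4422, 0.4857], [1.4422, 3.9836, 1.4422], [0.4857, 1.4422, 3.9836]]
  r_p     = [1.4422, 0.4857, -1.1008]
Written out (R1..R3):
  (R1) 3.9836 phi_1 + 1.4422 phi_2 + 0.4857 phi_3 = 1.4422
  (R2) 1.4422 phi_1 + 3.9836 phi_2 + 1.4422 phi_3 = 0.4857
  (R3) 0.4857 phi_1 + 1.4422 phi_2 + 3.9836 phi_3 = -1.1008
Gaussian elimination:
  R2 <- R2 - (1.4422/3.9836) R1 = R2 - (0.362034) R1:  3.461474 phi_2 + 1.26636 phi_3 = -0.036426
  R3 <- R3 - (0.4857/3.9836) R1 = R3 - (0.121925) R1:  1.26636 phi_2 + 3.924381 phi_3 = -1.27664
  R3 <- R3 - (1.26636/3.461474) R2 = R3 - (0.365844) R2:  3.461091 phi_3 = -1.263314
Back-substitution:
  phi_hat_3 = -1.263314 / 3.461091 = -0.365005
  phi_hat_2 = (-0.036426 - (1.26636)(-0.365005)) / 3.461474 = 0.123012
  phi_hat_1 = (1.4422 - (1.4422)(0.123012) - (0.4857)(-0.365005)) / 3.9836 = 0.362003
So phi_hat = [0.3620, 0.1230, -0.3650].
Therefore phi_hat_3 = -0.3650.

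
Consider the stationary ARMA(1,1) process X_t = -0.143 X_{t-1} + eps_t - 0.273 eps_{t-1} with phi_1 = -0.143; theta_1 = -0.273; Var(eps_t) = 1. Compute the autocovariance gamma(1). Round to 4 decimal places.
\gamma(1) = -0.4413

Multiply the model equation by X_{t-k} and take expectations. With theta_0 = psi_0 = 1 and psi_j the MA(infinity) weights, this gives
  gamma(k) - sum_i phi_i gamma(k-i) = c_k,
  c_k = sigma^2 * sum_{j=k..q} theta_j psi_{j-k}   (c_k = 0 for k > q),
using gamma(-m) = gamma(m).
psi-weights needed (psi_j = theta_j + sum_i phi_i psi_{j-i}):
  psi_1 = theta_1 + phi_1 = -0.273 + (-0.143) = -0.416
Right-hand sides:
  c_0 = sigma^2 (1 + theta_1 psi_1) = 1 * (1 + (-0.273)(-0.416)) = 1 * 1.113568 = 1.113568
  c_1 = sigma^2 theta_1 = 1 * (-0.273) = -0.273
  c_2 = 0
Equations for k = 0 and k = 1 (AR order 1):
  gamma(0) = phi_1 gamma(1) + c_0
  gamma(1) = phi_1 gamma(0) + c_1
Substituting the second into the first: gamma(0) (1 - phi_1^2) = c_0 + phi_1 c_1, so
  gamma(0) = (c_0 + phi_1 c_1) / (1 - phi_1^2) = (1.113568 + (-0.143)(-0.273)) / (1 - (-0.143)^2) = 1.152607 / 0.979551 = 1.176669.
  gamma(1) = phi_1 gamma(0) + c_1 = (-0.143)(1.176669) + (-0.273) = -0.441264.
Therefore gamma(1) = -0.4413 (to 4 decimal places).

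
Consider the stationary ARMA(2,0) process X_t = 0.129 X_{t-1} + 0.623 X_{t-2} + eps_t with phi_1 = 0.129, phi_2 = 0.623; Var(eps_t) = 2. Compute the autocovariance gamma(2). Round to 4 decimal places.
\gamma(2) = 2.4698

Multiply the model equation by X_{t-k} and take expectations. With theta_0 = psi_0 = 1 and psi_j the MA(infinity) weights, this gives
  gamma(k) - sum_i phi_i gamma(k-i) = c_k,
  c_k = sigma^2 * sum_{j=k..q} theta_j psi_{j-k}   (c_k = 0 for k > q),
using gamma(-m) = gamma(m).
Pure AR (q = 0): c_0 = sigma^2 = 2, c_k = 0 for k >= 1.
Equations for k = 0, 1, 2 (AR order 2, c_2 = 0):
  (E0) gamma(0) = phi_1 gamma(1) + phi_2 gamma(2) + c_0
  (E1) gamma(1) = phi_1 gamma(0) + phi_2 gamma(1) + c_1
  (E2) gamma(2) = phi_1 gamma(1) + phi_2 gamma(0)
From (E1): gamma(1) = A gamma(0) + B with
  A = phi_1 / (1 - phi_2) = 0.129 / 0.377 = 0.342175,   B = c_1 / (1 - phi_2) = 0 / 0.377 = 0.
Insert (E2) into (E0): gamma(0) (1 - phi_2^2) = phi_1 (1 + phi_2) gamma(1) + c_0.
  phi_1 (1 + phi_2) = (0.129)(1.623) = 0.209367,   1 - phi_2^2 = 0.611871.
Replace gamma(1) by A gamma(0) + B and collect gamma(0):
  gamma(0) [0.611871 - (0.209367)(0.342175)] = c_0 = 2
  gamma(0) * 0.540231 = 2
  gamma(0) = 2 / 0.540231 = 3.702121.
  gamma(1) = A gamma(0) = (0.342175)(3.702121) = 1.266774.
  gamma(2) = phi_1 gamma(1) + phi_2 gamma(0) = (0.129)(1.266774) + (0.623)(3.702121) = 2.469835.
Therefore gamma(2) = 2.4698 (to 4 decimal places).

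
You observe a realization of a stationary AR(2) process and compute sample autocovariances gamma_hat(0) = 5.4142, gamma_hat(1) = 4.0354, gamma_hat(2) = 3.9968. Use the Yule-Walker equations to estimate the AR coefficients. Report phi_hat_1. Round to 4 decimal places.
\hat\phi_{1} = 0.4390

The Yule-Walker equations for an AR(p) process read, in matrix form,
  Gamma_p phi = r_p,   with   (Gamma_p)_{ij} = gamma(|i - j|),
                       (r_p)_i = gamma(i),   i,j = 1..p.
Substitute the sample gammas (Toeplitz matrix and right-hand side of size 2):
  Gamma_p = [[5.4142, 4.0354], [4.0354, 5.4142]]
  r_p     = [4.0354, 3.9968]
Written out:
  5.4142 phi_1 + 4.0354 phi_2 = 4.0354
  4.0354 phi_1 + 5.4142 phi_2 = 3.9968
Solve by Cramer's rule:
  det = gamma(0)^2 - gamma(1)^2 = (5.4142)^2 - (4.0354)^2 = 29.31356164 - 16.28445316 = 13.02910848
  phi_hat_1 = [gamma(1) gamma(0) - gamma(1) gamma(2)] / det = [(4.0354)(5.4142) - (4.0354)(3.9968)] / 13.02910848 = 5.71977596 / 13.02910848 = 0.439
  phi_hat_2 = [gamma(0) gamma(2) - gamma(1)^2] / det = [(5.4142)(3.9968) - (4.0354)^2] / 13.02910848 = 5.3550214 / 13.02910848 = 0.411
So phi_hat = [0.4390, 0.4110].
Therefore phi_hat_1 = 0.4390.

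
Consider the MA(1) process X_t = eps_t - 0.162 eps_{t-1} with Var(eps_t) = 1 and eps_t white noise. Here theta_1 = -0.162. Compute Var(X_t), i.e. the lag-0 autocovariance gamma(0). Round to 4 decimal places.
\gamma(0) = 1.0262

For an MA(q) process X_t = eps_t + sum_i theta_i eps_{t-i} with
Var(eps_t) = sigma^2, the variance is
  gamma(0) = sigma^2 * (1 + sum_i theta_i^2).
  sum_i theta_i^2 = (-0.162)^2 = 0.026244.
  gamma(0) = 1 * (1 + 0.026244) = 1 * 1.026244 = 1.026244, which rounds to 1.0262.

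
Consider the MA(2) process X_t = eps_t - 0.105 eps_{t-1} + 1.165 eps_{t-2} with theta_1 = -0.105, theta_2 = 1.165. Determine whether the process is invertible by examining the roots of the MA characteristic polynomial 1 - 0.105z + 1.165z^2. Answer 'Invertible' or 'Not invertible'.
\text{Not invertible}

The MA(q) characteristic polynomial is P(z) = 1 - 0.105z + 1.165z^2.
Invertibility requires all roots to lie outside the unit circle, i.e. |z| > 1 for every root.
Set 1 + (-0.105) z + (1.165) z^2 = 0, i.e. a z^2 + b z + c = 0 with a = 1.165, b = -0.105, c = 1.
Discriminant D = b^2 - 4ac = (-0.105)^2 - 4*(1.165)*1 = 0.011025 - (4.66) = -4.648975.
D < 0, so the roots are the complex-conjugate pair z = (-b +/- i sqrt(-D)) / (2a) = 0.0451 +/- 0.9254i.
For a conjugate pair |z|^2 = z * conj(z) = (product of roots) = c/a = 1/(1.165) = 0.858369, so |z| = sqrt(0.858369) = 0.9265 for both roots.
Moduli of all roots: 0.9265, 0.9265.
All moduli strictly greater than 1? No.
Verdict: Not invertible.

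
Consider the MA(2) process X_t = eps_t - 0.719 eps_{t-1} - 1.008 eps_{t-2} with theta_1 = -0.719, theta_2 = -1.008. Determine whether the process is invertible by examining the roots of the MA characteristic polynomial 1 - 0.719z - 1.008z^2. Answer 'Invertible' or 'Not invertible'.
\text{Not invertible}

The MA(q) characteristic polynomial is P(z) = 1 - 0.719z - 1.008z^2.
Invertibility requires all roots to lie outside the unit circle, i.e. |z| > 1 for every root.
Set 1 + (-0.719) z + (-1.008) z^2 = 0, i.e. a z^2 + b z + c = 0 with a = -1.008, b = -0.719, c = 1.
Discriminant D = b^2 - 4ac = (-0.719)^2 - 4*(-1.008)*1 = 0.516961 - (-4.032) = 4.548961.
D >= 0, so the roots are real: z = (-b +/- sqrt(D)) / (2a) = (0.719 +/- 2.132829) / (-2.016).
  z_1 = (0.719 + 2.132829) / (-2.016) = -1.4146,   |z_1| = 1.4146.
  z_2 = (0.719 - 2.132829) / (-2.016) = 0.7013,   |z_2| = 0.7013.
Moduli of all roots: 1.4146, 0.7013.
All moduli strictly greater than 1? No.
Verdict: Not invertible.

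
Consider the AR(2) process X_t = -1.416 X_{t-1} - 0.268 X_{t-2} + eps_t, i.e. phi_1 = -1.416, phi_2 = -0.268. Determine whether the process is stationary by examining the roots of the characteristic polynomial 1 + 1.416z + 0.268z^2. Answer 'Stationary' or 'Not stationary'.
\text{Not stationary}

The AR(p) characteristic polynomial is P(z) = 1 + 1.416z + 0.268z^2.
Stationarity requires all roots to lie outside the unit circle, i.e. |z| > 1 for every root.
Set 1 + (1.416) z + (0.268) z^2 = 0, i.e. a z^2 + b z + c = 0 with a = 0.268, b = 1.416, c = 1.
Discriminant D = b^2 - 4ac = (1.416)^2 - 4*(0.268)*1 = 2.005056 - (1.072) = 0.933056.
D >= 0, so the roots are real: z = (-b +/- sqrt(D)) / (2a) = (-1.416 +/- 0.965948) / (0.536).
  z_1 = (-1.416 + 0.965948) / (0.536) = -0.8396,   |z_1| = 0.8396.
  z_2 = (-1.416 - 0.965948) / (0.536) = -4.4439,   |z_2| = 4.4439.
Moduli of all roots: 0.8396, 4.4439.
All moduli strictly greater than 1? No.
Verdict: Not stationary.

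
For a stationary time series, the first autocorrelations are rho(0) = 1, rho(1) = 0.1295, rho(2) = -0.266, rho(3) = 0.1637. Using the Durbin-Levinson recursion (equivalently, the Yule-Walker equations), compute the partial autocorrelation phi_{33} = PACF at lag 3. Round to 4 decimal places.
\phi_{33} = 0.2720

The PACF at lag k is phi_{kk}, the last component of the solution
to the Yule-Walker system G_k phi = r_k where
  (G_k)_{ij} = rho(|i - j|), (r_k)_i = rho(i), i,j = 1..k.
Equivalently, Durbin-Levinson gives phi_{kk} iteratively:
  phi_{11} = rho(1)
  phi_{kk} = [rho(k) - sum_{j=1..k-1} phi_{k-1,j} rho(k-j)]
            / [1 - sum_{j=1..k-1} phi_{k-1,j} rho(j)],
  phi_{k,j} = phi_{k-1,j} - phi_{kk} phi_{k-1,k-j},  j = 1..k-1.
Step k = 1:
  phi_11 = rho(1) = 0.1295.
Step k = 2:
  phi_22 = [rho(2) - phi_11 rho(1)] / [1 - phi_11 rho(1)] = [-0.266 - (0.1295)(0.1295)] / [1 - (0.1295)(0.1295)]
         = -0.28277025 / 0.98322975 = -0.287593.
  Update: phi_21 = phi_11 - phi_22 phi_11 = 0.1295 - (-0.287593)(0.1295) = 0.166743.
Step k = 3:
  phi_33 = [rho(3) - phi_21 rho(2) - phi_22 rho(1)] / [1 - phi_21 rho(1) - phi_22 rho(2)]
    numerator   = 0.1637 - (0.166743)(-0.266) - (-0.287593)(0.1295) = 0.24529705
    denominator = 1 - (0.166743)(0.1295) - (-0.287593)(-0.266) = 0.90190693
  phi_33 = 0.24529705 / 0.90190693 = 0.272.
Therefore phi_{33} = 0.2720.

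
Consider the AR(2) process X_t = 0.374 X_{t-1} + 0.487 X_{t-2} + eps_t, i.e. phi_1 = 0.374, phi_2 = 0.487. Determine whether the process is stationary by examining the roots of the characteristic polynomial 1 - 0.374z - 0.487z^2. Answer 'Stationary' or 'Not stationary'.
\text{Stationary}

The AR(p) characteristic polynomial is P(z) = 1 - 0.374z - 0.487z^2.
Stationarity requires all roots to lie outside the unit circle, i.e. |z| > 1 for every root.
Set 1 + (-0.374) z + (-0.487) z^2 = 0, i.e. a z^2 + b z + c = 0 with a = -0.487, b = -0.374, c = 1.
Discriminant D = b^2 - 4ac = (-0.374)^2 - 4*(-0.487)*1 = 0.139876 - (-1.948) = 2.087876.
D >= 0, so the roots are real: z = (-b +/- sqrt(D)) / (2a) = (0.374 +/- 1.444948) / (-0.974).
  z_1 = (0.374 + 1.444948) / (-0.974) = -1.8675,   |z_1| = 1.8675.
  z_2 = (0.374 - 1.444948) / (-0.974) = 1.0995,   |z_2| = 1.0995.
Moduli of all roots: 1.8675, 1.0995.
All moduli strictly greater than 1? Yes.
Verdict: Stationary.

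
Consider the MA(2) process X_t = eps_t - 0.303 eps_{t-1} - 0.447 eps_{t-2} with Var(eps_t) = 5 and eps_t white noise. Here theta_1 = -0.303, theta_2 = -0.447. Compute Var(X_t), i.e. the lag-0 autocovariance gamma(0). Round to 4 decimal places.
\gamma(0) = 6.4581

For an MA(q) process X_t = eps_t + sum_i theta_i eps_{t-i} with
Var(eps_t) = sigma^2, the variance is
  gamma(0) = sigma^2 * (1 + sum_i theta_i^2).
  sum_i theta_i^2 = (-0.303)^2 + (-0.447)^2 = 0.091809 + 0.199809 = 0.291618.
  gamma(0) = 5 * (1 + 0.291618) = 5 * 1.291618 = 6.45809, which rounds to 6.4581.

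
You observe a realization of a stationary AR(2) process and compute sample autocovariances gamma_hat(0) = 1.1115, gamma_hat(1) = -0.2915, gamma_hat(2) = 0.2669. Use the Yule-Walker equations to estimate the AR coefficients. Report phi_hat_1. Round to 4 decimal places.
\hat\phi_{1} = -0.2140

The Yule-Walker equations for an AR(p) process read, in matrix form,
  Gamma_p phi = r_p,   with   (Gamma_p)_{ij} = gamma(|i - j|),
                       (r_p)_i = gamma(i),   i,j = 1..p.
Substitute the sample gammas (Toeplitz matrix and right-hand side of size 2):
  Gamma_p = [[1.1115, -0.2915], [-0.2915, 1.1115]]
  r_p     = [-0.2915, 0.2669]
Written out:
  1.1115 phi_1 - 0.2915 phi_2 = -0.2915
  -0.2915 phi_1 + 1.1115 phi_2 = 0.2669
Solve by Cramer's rule:
  det = gamma(0)^2 - gamma(1)^2 = (1.1115)^2 - (-0.2915)^2 = 1.23543225 - 0.08497225 = 1.15046
  phi_hat_1 = [gamma(1) gamma(0) - gamma(1) gamma(2)] / det = [(-0.2915)(1.1115) - (-0.2915)(0.2669)] / 1.15046 = -0.2462009 / 1.15046 = -0.214
  phi_hat_2 = [gamma(0) gamma(2) - gamma(1)^2] / det = [(1.1115)(0.2669) - (-0.2915)^2] / 1.15046 = 0.2116871 / 1.15046 = 0.184
So phi_hat = [-0.2140, 0.1840].
Therefore phi_hat_1 = -0.2140.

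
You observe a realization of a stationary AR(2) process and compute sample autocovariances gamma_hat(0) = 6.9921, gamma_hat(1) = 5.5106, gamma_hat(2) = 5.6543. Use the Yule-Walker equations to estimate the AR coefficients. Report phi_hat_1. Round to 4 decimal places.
\hat\phi_{1} = 0.3980

The Yule-Walker equations for an AR(p) process read, in matrix form,
  Gamma_p phi = r_p,   with   (Gamma_p)_{ij} = gamma(|i - j|),
                       (r_p)_i = gamma(i),   i,j = 1..p.
Substitute the sample gammas (Toeplitz matrix and right-hand side of size 2):
  Gamma_p = [[6.9921, 5.5106], [5.5106, 6.9921]]
  r_p     = [5.5106, 5.6543]
Written out:
  6.9921 phi_1 + 5.5106 phi_2 = 5.5106
  5.5106 phi_1 + 6.9921 phi_2 = 5.6543
Solve by Cramer's rule:
  det = gamma(0)^2 - gamma(1)^2 = (6.9921)^2 - (5.5106)^2 = 48.88946241 - 30.36671236 = 18.52275005
  phi_hat_1 = [gamma(1) gamma(0) - gamma(1) gamma(2)] / det = [(5.5106)(6.9921) - (5.5106)(5.6543)] / 18.52275005 = 7.37208068 / 18.52275005 = 0.398
  phi_hat_2 = [gamma(0) gamma(2) - gamma(1)^2] / det = [(6.9921)(5.6543) - (5.5106)^2] / 18.52275005 = 9.16871867 / 18.52275005 = 0.495
So phi_hat = [0.3980, 0.4950].
Therefore phi_hat_1 = 0.3980.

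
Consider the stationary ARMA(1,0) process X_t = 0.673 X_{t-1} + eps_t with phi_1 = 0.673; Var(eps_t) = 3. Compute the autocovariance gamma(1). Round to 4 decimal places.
\gamma(1) = 3.6906

Multiply the model equation by X_{t-k} and take expectations. With theta_0 = psi_0 = 1 and psi_j the MA(infinity) weights, this gives
  gamma(k) - sum_i phi_i gamma(k-i) = c_k,
  c_k = sigma^2 * sum_{j=k..q} theta_j psi_{j-k}   (c_k = 0 for k > q),
using gamma(-m) = gamma(m).
Pure AR (q = 0): c_0 = sigma^2 = 3, c_k = 0 for k >= 1.
Equations for k = 0 and k = 1 (AR order 1):
  gamma(0) = phi_1 gamma(1) + c_0
  gamma(1) = phi_1 gamma(0) + c_1
Substituting the second into the first: gamma(0) (1 - phi_1^2) = c_0 + phi_1 c_1, so
  gamma(0) = c_0 / (1 - phi_1^2) = 3 / (1 - (0.673)^2) = 3 / 0.547071 = 5.483749.
  gamma(1) = phi_1 gamma(0) = (0.673)(5.483749) = 3.690563.
Therefore gamma(1) = 3.6906 (to 4 decimal places).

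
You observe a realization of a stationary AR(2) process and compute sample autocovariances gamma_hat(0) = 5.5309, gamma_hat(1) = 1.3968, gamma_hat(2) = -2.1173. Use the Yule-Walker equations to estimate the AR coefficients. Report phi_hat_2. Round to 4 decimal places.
\hat\phi_{2} = -0.4770

The Yule-Walker equations for an AR(p) process read, in matrix form,
  Gamma_p phi = r_p,   with   (Gamma_p)_{ij} = gamma(|i - j|),
                       (r_p)_i = gamma(i),   i,j = 1..p.
Substitute the sample gammas (Toeplitz matrix and right-hand side of size 2):
  Gamma_p = [[5.5309, 1.3968], [1.3968, 5.5309]]
  r_p     = [1.3968, -2.1173]
Written out:
  5.5309 phi_1 + 1.3968 phi_2 = 1.3968
  1.3968 phi_1 + 5.5309 phi_2 = -2.1173
Solve by Cramer's rule:
  det = gamma(0)^2 - gamma(1)^2 = (5.5309)^2 - (1.3968)^2 = 30.59085481 - 1.95105024 = 28.63980457
  phi_hat_1 = [gamma(1) gamma(0) - gamma(1) gamma(2)] / det = [(1.3968)(5.5309) - (1.3968)(-2.1173)] / 28.63980457 = 10.68300576 / 28.63980457 = 0.373
  phi_hat_2 = [gamma(0) gamma(2) - gamma(1)^2] / det = [(5.5309)(-2.1173) - (1.3968)^2] / 28.63980457 = -13.66162481 / 28.63980457 = -0.477
So phi_hat = [0.3730, -0.4770].
Therefore phi_hat_2 = -0.4770.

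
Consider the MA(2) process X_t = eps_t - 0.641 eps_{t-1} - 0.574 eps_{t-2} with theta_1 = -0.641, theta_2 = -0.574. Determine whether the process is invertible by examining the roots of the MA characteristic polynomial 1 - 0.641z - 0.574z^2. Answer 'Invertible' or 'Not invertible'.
\text{Not invertible}

The MA(q) characteristic polynomial is P(z) = 1 - 0.641z - 0.574z^2.
Invertibility requires all roots to lie outside the unit circle, i.e. |z| > 1 for every root.
Set 1 + (-0.641) z + (-0.574) z^2 = 0, i.e. a z^2 + b z + c = 0 with a = -0.574, b = -0.641, c = 1.
Discriminant D = b^2 - 4ac = (-0.641)^2 - 4*(-0.574)*1 = 0.410881 - (-2.296) = 2.706881.
D >= 0, so the roots are real: z = (-b +/- sqrt(D)) / (2a) = (0.641 +/- 1.64526) / (-1.148).
  z_1 = (0.641 + 1.64526) / (-1.148) = -1.9915,   |z_1| = 1.9915.
  z_2 = (0.641 - 1.64526) / (-1.148) = 0.8748,   |z_2| = 0.8748.
Moduli of all roots: 1.9915, 0.8748.
All moduli strictly greater than 1? No.
Verdict: Not invertible.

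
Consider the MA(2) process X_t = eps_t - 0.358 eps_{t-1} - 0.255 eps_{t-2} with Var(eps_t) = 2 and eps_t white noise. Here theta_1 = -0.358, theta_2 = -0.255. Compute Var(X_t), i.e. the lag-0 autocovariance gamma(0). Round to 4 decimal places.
\gamma(0) = 2.3864

For an MA(q) process X_t = eps_t + sum_i theta_i eps_{t-i} with
Var(eps_t) = sigma^2, the variance is
  gamma(0) = sigma^2 * (1 + sum_i theta_i^2).
  sum_i theta_i^2 = (-0.358)^2 + (-0.255)^2 = 0.128164 + 0.065025 = 0.193189.
  gamma(0) = 2 * (1 + 0.193189) = 2 * 1.193189 = 2.386378, which rounds to 2.3864.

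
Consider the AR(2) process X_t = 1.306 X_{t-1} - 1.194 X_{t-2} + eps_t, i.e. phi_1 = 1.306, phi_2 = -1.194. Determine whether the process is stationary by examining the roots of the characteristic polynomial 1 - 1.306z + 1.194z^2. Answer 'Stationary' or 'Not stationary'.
\text{Not stationary}

The AR(p) characteristic polynomial is P(z) = 1 - 1.306z + 1.194z^2.
Stationarity requires all roots to lie outside the unit circle, i.e. |z| > 1 for every root.
Set 1 + (-1.306) z + (1.194) z^2 = 0, i.e. a z^2 + b z + c = 0 with a = 1.194, b = -1.306, c = 1.
Discriminant D = b^2 - 4ac = (-1.306)^2 - 4*(1.194)*1 = 1.705636 - (4.776) = -3.070364.
D < 0, so the roots are the complex-conjugate pair z = (-b +/- i sqrt(-D)) / (2a) = 0.5469 +/- 0.7338i.
For a conjugate pair |z|^2 = z * conj(z) = (product of roots) = c/a = 1/(1.194) = 0.837521, so |z| = sqrt(0.837521) = 0.9152 for both roots.
Moduli of all roots: 0.9152, 0.9152.
All moduli strictly greater than 1? No.
Verdict: Not stationary.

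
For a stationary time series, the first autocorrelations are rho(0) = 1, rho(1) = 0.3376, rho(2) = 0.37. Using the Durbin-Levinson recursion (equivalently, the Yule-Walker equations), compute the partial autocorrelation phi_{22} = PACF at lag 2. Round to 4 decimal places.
\phi_{22} = 0.2890

The PACF at lag k is phi_{kk}, the last component of the solution
to the Yule-Walker system G_k phi = r_k where
  (G_k)_{ij} = rho(|i - j|), (r_k)_i = rho(i), i,j = 1..k.
Equivalently, Durbin-Levinson gives phi_{kk} iteratively:
  phi_{11} = rho(1)
  phi_{kk} = [rho(k) - sum_{j=1..k-1} phi_{k-1,j} rho(k-j)]
            / [1 - sum_{j=1..k-1} phi_{k-1,j} rho(j)],
  phi_{k,j} = phi_{k-1,j} - phi_{kk} phi_{k-1,k-j},  j = 1..k-1.
Step k = 1:
  phi_11 = rho(1) = 0.3376.
Step k = 2:
  phi_22 = [rho(2) - phi_11 rho(1)] / [1 - phi_11 rho(1)] = [0.37 - (0.3376)(0.3376)] / [1 - (0.3376)(0.3376)]
         = 0.25602624 / 0.88602624 = 0.289.
Therefore phi_{22} = 0.2890.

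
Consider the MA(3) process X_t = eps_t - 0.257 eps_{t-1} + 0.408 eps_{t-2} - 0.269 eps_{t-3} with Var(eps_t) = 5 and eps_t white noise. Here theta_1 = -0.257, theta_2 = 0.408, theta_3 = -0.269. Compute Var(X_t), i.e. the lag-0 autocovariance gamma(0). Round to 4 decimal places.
\gamma(0) = 6.5244

For an MA(q) process X_t = eps_t + sum_i theta_i eps_{t-i} with
Var(eps_t) = sigma^2, the variance is
  gamma(0) = sigma^2 * (1 + sum_i theta_i^2).
  sum_i theta_i^2 = (-0.257)^2 + (0.408)^2 + (-0.269)^2 = 0.066049 + 0.166464 + 0.072361 = 0.304874.
  gamma(0) = 5 * (1 + 0.304874) = 5 * 1.304874 = 6.52437, which rounds to 6.5244.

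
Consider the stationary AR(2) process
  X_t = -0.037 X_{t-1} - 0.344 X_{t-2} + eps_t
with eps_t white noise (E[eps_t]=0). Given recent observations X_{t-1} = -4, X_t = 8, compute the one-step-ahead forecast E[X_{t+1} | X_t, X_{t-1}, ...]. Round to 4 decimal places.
E[X_{t+1} \mid \mathcal F_t] = 1.0800

For an AR(p) model X_t = c + sum_i phi_i X_{t-i} + eps_t, the
one-step-ahead conditional mean is
  E[X_{t+1} | X_t, ...] = c + sum_i phi_i X_{t+1-i}.
Substitute known values:
  E[X_{t+1} | ...] = (-0.037) * (8) + (-0.344) * (-4)
                   = 1.0800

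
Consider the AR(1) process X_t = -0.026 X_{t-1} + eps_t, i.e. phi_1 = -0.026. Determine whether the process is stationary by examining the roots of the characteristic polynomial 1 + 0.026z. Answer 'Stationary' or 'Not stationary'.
\text{Stationary}

The AR(p) characteristic polynomial is P(z) = 1 + 0.026z.
Stationarity requires all roots to lie outside the unit circle, i.e. |z| > 1 for every root.
This is linear in z: 1 + (0.026) z = 0  =>  z = -1/(0.026) = -38.461538,  |z| = 38.461538.
Moduli of all roots: 38.4615.
All moduli strictly greater than 1? Yes.
Verdict: Stationary.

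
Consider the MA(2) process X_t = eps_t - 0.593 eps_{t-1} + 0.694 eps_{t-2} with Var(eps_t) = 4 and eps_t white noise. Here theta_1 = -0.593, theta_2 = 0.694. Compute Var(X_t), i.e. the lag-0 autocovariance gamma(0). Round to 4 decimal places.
\gamma(0) = 7.3331

For an MA(q) process X_t = eps_t + sum_i theta_i eps_{t-i} with
Var(eps_t) = sigma^2, the variance is
  gamma(0) = sigma^2 * (1 + sum_i theta_i^2).
  sum_i theta_i^2 = (-0.593)^2 + (0.694)^2 = 0.351649 + 0.481636 = 0.833285.
  gamma(0) = 4 * (1 + 0.833285) = 4 * 1.833285 = 7.33314, which rounds to 7.3331.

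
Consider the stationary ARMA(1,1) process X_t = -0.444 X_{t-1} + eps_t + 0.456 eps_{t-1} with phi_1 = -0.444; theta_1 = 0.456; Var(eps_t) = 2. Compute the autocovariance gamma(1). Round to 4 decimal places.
\gamma(1) = 0.0238

Multiply the model equation by X_{t-k} and take expectations. With theta_0 = psi_0 = 1 and psi_j the MA(infinity) weights, this gives
  gamma(k) - sum_i phi_i gamma(k-i) = c_k,
  c_k = sigma^2 * sum_{j=k..q} theta_j psi_{j-k}   (c_k = 0 for k > q),
using gamma(-m) = gamma(m).
psi-weights needed (psi_j = theta_j + sum_i phi_i psi_{j-i}):
  psi_1 = theta_1 + phi_1 = 0.456 + (-0.444) = 0.012
Right-hand sides:
  c_0 = sigma^2 (1 + theta_1 psi_1) = 2 * (1 + (0.456)(0.012)) = 2 * 1.005472 = 2.010944
  c_1 = sigma^2 theta_1 = 2 * (0.456) = 0.912
  c_2 = 0
Equations for k = 0 and k = 1 (AR order 1):
  gamma(0) = phi_1 gamma(1) + c_0
  gamma(1) = phi_1 gamma(0) + c_1
Substituting the second into the first: gamma(0) (1 - phi_1^2) = c_0 + phi_1 c_1, so
  gamma(0) = (c_0 + phi_1 c_1) / (1 - phi_1^2) = (2.010944 + (-0.444)(0.912)) / (1 - (-0.444)^2) = 1.606016 / 0.802864 = 2.000359.
  gamma(1) = phi_1 gamma(0) + c_1 = (-0.444)(2.000359) + (0.912) = 0.023841.
Therefore gamma(1) = 0.0238 (to 4 decimal places).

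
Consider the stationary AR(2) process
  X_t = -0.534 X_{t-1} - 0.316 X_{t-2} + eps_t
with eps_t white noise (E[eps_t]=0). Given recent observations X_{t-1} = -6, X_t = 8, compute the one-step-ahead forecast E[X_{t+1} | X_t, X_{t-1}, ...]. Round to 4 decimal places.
E[X_{t+1} \mid \mathcal F_t] = -2.3760

For an AR(p) model X_t = c + sum_i phi_i X_{t-i} + eps_t, the
one-step-ahead conditional mean is
  E[X_{t+1} | X_t, ...] = c + sum_i phi_i X_{t+1-i}.
Substitute known values:
  E[X_{t+1} | ...] = (-0.534) * (8) + (-0.316) * (-6)
                   = -2.3760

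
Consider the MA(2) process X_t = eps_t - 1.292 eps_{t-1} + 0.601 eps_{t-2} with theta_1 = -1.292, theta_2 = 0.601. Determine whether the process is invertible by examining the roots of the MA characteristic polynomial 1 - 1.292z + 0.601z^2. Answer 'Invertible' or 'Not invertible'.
\text{Invertible}

The MA(q) characteristic polynomial is P(z) = 1 - 1.292z + 0.601z^2.
Invertibility requires all roots to lie outside the unit circle, i.e. |z| > 1 for every root.
Set 1 + (-1.292) z + (0.601) z^2 = 0, i.e. a z^2 + b z + c = 0 with a = 0.601, b = -1.292, c = 1.
Discriminant D = b^2 - 4ac = (-1.292)^2 - 4*(0.601)*1 = 1.669264 - (2.404) = -0.734736.
D < 0, so the roots are the complex-conjugate pair z = (-b +/- i sqrt(-D)) / (2a) = 1.0749 +/- 0.7131i.
For a conjugate pair |z|^2 = z * conj(z) = (product of roots) = c/a = 1/(0.601) = 1.663894, so |z| = sqrt(1.663894) = 1.2899 for both roots.
Moduli of all roots: 1.2899, 1.2899.
All moduli strictly greater than 1? Yes.
Verdict: Invertible.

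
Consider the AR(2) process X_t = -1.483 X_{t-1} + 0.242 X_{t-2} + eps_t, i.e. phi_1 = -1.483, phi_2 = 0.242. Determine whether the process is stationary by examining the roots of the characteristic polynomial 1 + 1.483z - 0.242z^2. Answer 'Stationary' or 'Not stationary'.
\text{Not stationary}

The AR(p) characteristic polynomial is P(z) = 1 + 1.483z - 0.242z^2.
Stationarity requires all roots to lie outside the unit circle, i.e. |z| > 1 for every root.
Set 1 + (1.483) z + (-0.242) z^2 = 0, i.e. a z^2 + b z + c = 0 with a = -0.242, b = 1.483, c = 1.
Discriminant D = b^2 - 4ac = (1.483)^2 - 4*(-0.242)*1 = 2.199289 - (-0.968) = 3.167289.
D >= 0, so the roots are real: z = (-b +/- sqrt(D)) / (2a) = (-1.483 +/- 1.779688) / (-0.484).
  z_1 = (-1.483 + 1.779688) / (-0.484) = -0.613,   |z_1| = 0.613.
  z_2 = (-1.483 - 1.779688) / (-0.484) = 6.7411,   |z_2| = 6.7411.
Moduli of all roots: 0.6130, 6.7411.
All moduli strictly greater than 1? No.
Verdict: Not stationary.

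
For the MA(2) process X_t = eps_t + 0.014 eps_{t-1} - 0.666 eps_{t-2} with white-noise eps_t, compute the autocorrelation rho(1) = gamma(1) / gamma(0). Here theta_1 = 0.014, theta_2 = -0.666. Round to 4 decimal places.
\rho(1) = 0.0032

For an MA(q) process with theta_0 = 1, the autocovariance is
  gamma(k) = sigma^2 * sum_{i=0..q-k} theta_i * theta_{i+k},
and rho(k) = gamma(k) / gamma(0). Sigma^2 cancels.
  numerator   = (1)*(0.014) + (0.014)*(-0.666) = 0.004676.
  denominator = (1)^2 + (0.014)^2 + (-0.666)^2 = 1.443752.
  rho(1) = 0.004676 / 1.443752 = 0.0032.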